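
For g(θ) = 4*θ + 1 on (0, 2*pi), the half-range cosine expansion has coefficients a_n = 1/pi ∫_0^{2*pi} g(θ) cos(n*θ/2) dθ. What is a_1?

a_1 = 1/pi ∫_0^{2*pi} (4*θ + 1) cos(θ/2) dθ.
Integrating by parts (boundary term plus one more integral), an antiderivative of (4*θ + 1) cos(θ/2) is 8*θ*sin(θ/2) + 2*sin(θ/2) + 16*cos(θ/2); evaluating from 0 to 2*pi: ∫_{0}^{2*pi} (4*θ + 1) cos(θ/2) dθ = (-16) - (16) = -32.
Hence a_1 = (1/pi)·(-32) = -32/pi.

-32/pi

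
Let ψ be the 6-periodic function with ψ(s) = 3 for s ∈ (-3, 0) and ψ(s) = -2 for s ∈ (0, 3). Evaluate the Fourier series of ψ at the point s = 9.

s = 9 differs from s = -3 by 2 full period(s), and the series is 6-periodic.
At s = -3 the one-sided limits are ψ(-3^-) = -2 and ψ(-3^+) = 3.
By Dirichlet's theorem the series converges to their average, [(-2) + (3)]/2 = 1/2.

1/2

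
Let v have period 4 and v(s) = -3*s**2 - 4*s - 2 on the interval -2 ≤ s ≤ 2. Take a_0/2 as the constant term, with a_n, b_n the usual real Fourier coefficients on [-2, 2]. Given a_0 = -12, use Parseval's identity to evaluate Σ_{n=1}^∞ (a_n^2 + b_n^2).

1024/15

Parseval: a_0^2/2 + Σ_{n≥1} (a_n^2+b_n^2) = 1/2 ∫_{-2}^{2} v(s)^2 ds = 2104/15.
Subtract a_0^2/2 = 72: Σ (a_n^2+b_n^2) = 1024/15.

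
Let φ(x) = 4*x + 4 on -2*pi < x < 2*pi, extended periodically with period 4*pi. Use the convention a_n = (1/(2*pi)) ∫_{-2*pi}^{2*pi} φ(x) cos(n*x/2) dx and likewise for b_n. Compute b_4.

b_4 = (1/(2*pi)) ∫_{-2*pi}^{2*pi} φ(x) sin(2*x) dx.
Integrating by parts (boundary term plus one more integral), an antiderivative of (4*x + 4) sin(2*x) is -2*x*cos(2*x) + sin(2*x) - 2*cos(2*x); evaluating from -2*pi to 2*pi: ∫_{-2*pi}^{2*pi} (4*x + 4) sin(2*x) dx = (-4*pi - 2) - (-2 + 4*pi) = -8*pi.
Hence b_4 = (1/(2*pi))·(-8*pi) = -4.

-4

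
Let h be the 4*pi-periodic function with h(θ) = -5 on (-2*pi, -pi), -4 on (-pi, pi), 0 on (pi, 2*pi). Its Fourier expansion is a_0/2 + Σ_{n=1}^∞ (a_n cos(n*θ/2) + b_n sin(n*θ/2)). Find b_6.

b_6 = (1/(2*pi)) ∫_{-2*pi}^{2*pi} h(θ) sin(3*θ) dθ.
Split the integral at the breakpoints.
Directly, an antiderivative of (-5) sin(3*θ) is 5*cos(3*θ)/3; evaluating from -2*pi to -pi: ∫_{-2*pi}^{-pi} (-5) sin(3*θ) dθ = (-5/3) - (5/3) = -10/3.
Directly, an antiderivative of (-4) sin(3*θ) is 4*cos(3*θ)/3; evaluating from -pi to pi: ∫_{-pi}^{pi} (-4) sin(3*θ) dθ = (-4/3) - (-4/3) = 0.
∫_{pi}^{2*pi} (0) sin(3*θ) dθ = 0.
Summing the pieces and multiplying by (1/(2*pi)) gives b_6 = -5/(3*pi).

-5/(3*pi)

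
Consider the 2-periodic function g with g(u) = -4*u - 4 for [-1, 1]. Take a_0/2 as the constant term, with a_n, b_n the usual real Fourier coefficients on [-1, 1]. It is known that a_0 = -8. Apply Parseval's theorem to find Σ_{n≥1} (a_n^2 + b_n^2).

32/3

Parseval: a_0^2/2 + Σ_{n≥1} (a_n^2+b_n^2) = ∫_{-1}^{1} g(u)^2 du = 128/3.
Subtract a_0^2/2 = 32: Σ (a_n^2+b_n^2) = 32/3.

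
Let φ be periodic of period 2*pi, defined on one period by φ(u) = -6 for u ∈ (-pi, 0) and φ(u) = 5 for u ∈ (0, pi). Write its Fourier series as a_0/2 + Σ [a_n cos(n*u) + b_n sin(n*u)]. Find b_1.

b_1 = 1/pi ∫_{-pi}^{pi} φ(u) sin(u) du.
Split the integral at the breakpoints.
Directly, an antiderivative of (-6) sin(u) is 6*cos(u); evaluating from -pi to 0: ∫_{-pi}^{0} (-6) sin(u) du = (6) - (-6) = 12.
Directly, an antiderivative of (5) sin(u) is -5*cos(u); evaluating from 0 to pi: ∫_{0}^{pi} (5) sin(u) du = (5) - (-5) = 10.
Summing the pieces and multiplying by (1/pi) gives b_1 = 22/pi.

22/pi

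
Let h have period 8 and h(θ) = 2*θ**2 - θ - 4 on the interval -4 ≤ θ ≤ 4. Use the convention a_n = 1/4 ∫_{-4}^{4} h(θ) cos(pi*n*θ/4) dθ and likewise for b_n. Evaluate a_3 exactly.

-128/(9*pi**2)

a_3 = 1/4 ∫_{-4}^{4} h(θ) cos(3*pi*θ/4) dθ.
Integrating by parts twice (tabular method), an antiderivative of (2*θ**2 - θ - 4) cos(3*pi*θ/4) is 8*θ**2*sin(3*pi*θ/4)/(3*pi) - 4*θ*sin(3*pi*θ/4)/(3*pi) + 64*θ*cos(3*pi*θ/4)/(9*pi**2) - 16*sin(3*pi*θ/4)/(3*pi) - 256*sin(3*pi*θ/4)/(27*pi**3) - 16*cos(3*pi*θ/4)/(9*pi**2); evaluating from -4 to 4: ∫_{-4}^{4} (2*θ**2 - θ - 4) cos(3*pi*θ/4) dθ = (-80/(3*pi**2)) - (272/(9*pi**2)) = -512/(9*pi**2).
Hence a_3 = (1/4)·(-512/(9*pi**2)) = -128/(9*pi**2).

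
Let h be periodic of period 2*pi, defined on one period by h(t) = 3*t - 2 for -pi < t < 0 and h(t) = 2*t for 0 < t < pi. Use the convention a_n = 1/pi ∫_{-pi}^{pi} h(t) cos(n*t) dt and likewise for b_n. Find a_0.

-2 - pi/2

a_0 = 1/pi ∫_{-pi}^{pi} h(t) dt = 1/pi · (-pi*(pi + 4)/2) = -2 - pi/2.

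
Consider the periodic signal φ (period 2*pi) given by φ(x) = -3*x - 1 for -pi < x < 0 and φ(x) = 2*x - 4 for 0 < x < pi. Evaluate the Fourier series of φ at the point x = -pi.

At x = -pi the one-sided limits are φ(-pi^-) = -4 + 2*pi and φ(-pi^+) = -1 + 3*pi.
By Dirichlet's theorem the series converges to their average, [(-4 + 2*pi) + (-1 + 3*pi)]/2 = -5/2 + 5*pi/2.

-5/2 + 5*pi/2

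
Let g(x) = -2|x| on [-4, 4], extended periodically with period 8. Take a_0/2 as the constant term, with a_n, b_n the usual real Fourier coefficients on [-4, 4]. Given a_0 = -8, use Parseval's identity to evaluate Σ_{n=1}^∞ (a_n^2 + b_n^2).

Parseval: a_0^2/2 + Σ_{n≥1} (a_n^2+b_n^2) = 1/4 ∫_{-4}^{4} g(x)^2 dx = 128/3.
Subtract a_0^2/2 = 32: Σ (a_n^2+b_n^2) = 32/3.

32/3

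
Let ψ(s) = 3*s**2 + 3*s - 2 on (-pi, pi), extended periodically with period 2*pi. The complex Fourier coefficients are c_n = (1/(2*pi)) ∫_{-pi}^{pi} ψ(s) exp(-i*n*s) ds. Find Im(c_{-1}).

3

Since ψ is real-valued, Im(c_{-1}) = -(1/(2*pi)) ∫_{-pi}^{pi} ψ(s) sin(-s) ds = b_{1}/2.
Integrating by parts twice (tabular method), an antiderivative of (3*s**2 + 3*s - 2) sin(-s) is 3*s**2*cos(s) - 6*s*sin(s) + 3*s*cos(s) - 3*sin(s) - 8*cos(s); evaluating from -pi to pi: ∫_{-pi}^{pi} (3*s**2 + 3*s - 2) sin(-s) ds = (-3*pi**2 - 3*pi + 8) - (-3*pi**2 + 8 + 3*pi) = -6*pi.
Hence Im(c_{-1}) = (-1/(2*pi))·(-6*pi) = 3.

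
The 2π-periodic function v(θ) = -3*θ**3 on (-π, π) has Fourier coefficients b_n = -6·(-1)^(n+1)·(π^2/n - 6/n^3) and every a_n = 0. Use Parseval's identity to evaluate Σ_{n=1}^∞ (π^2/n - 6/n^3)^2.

Parseval: Σ b_n^2 = (1/π) ∫_{-π}^{π} v(θ)^2 dθ = 18*pi**6/7.
b_n^2 = 36·(π^2/n - 6/n^3)^2, so the sum equals (18*pi**6/7)/36 = pi**6/14.

pi**6/14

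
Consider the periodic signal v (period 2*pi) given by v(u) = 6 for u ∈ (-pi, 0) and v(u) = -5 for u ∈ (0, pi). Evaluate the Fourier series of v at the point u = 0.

1/2

At u = 0 the one-sided limits are v(0^-) = 6 and v(0^+) = -5.
By Dirichlet's theorem the series converges to their average, [(6) + (-5)]/2 = 1/2.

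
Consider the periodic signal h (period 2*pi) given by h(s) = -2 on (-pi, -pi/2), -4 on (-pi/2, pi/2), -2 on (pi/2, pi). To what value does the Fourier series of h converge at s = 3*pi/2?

s = 3*pi/2 differs from s = -pi/2 by 1 full period(s), and the series is 2*pi-periodic.
At s = -pi/2 the one-sided limits are h(-pi/2^-) = -2 and h(-pi/2^+) = -4.
By Dirichlet's theorem the series converges to their average, [(-2) + (-4)]/2 = -3.

-3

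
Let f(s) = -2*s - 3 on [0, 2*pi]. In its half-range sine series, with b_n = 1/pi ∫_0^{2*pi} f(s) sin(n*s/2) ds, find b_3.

-8/3 - 4/pi

b_3 = 1/pi ∫_0^{2*pi} (-2*s - 3) sin(3*s/2) ds.
Integrating by parts (boundary term plus one more integral), an antiderivative of (-2*s - 3) sin(3*s/2) is 4*s*cos(3*s/2)/3 - 8*sin(3*s/2)/9 + 2*cos(3*s/2); evaluating from 0 to 2*pi: ∫_{0}^{2*pi} (-2*s - 3) sin(3*s/2) ds = (-8*pi/3 - 2) - (2) = -8*pi/3 - 4.
Hence b_3 = (1/pi)·(-8*pi/3 - 4) = -8/3 - 4/pi.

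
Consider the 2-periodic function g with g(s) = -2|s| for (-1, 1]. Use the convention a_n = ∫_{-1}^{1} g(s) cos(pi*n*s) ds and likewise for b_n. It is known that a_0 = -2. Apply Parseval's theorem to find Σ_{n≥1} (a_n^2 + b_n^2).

2/3

Parseval: a_0^2/2 + Σ_{n≥1} (a_n^2+b_n^2) = ∫_{-1}^{1} g(s)^2 ds = 8/3.
Subtract a_0^2/2 = 2: Σ (a_n^2+b_n^2) = 2/3.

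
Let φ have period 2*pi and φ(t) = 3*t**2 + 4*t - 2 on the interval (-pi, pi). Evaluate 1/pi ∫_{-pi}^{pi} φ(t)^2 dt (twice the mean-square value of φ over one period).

1/pi ∫_{-pi}^{pi} φ(t)^2 dt = 1/pi · (2*pi*(60 + 20*pi**2 + 27*pi**4)/15) = 8 + 8*pi**2/3 + 18*pi**4/5.

8 + 8*pi**2/3 + 18*pi**4/5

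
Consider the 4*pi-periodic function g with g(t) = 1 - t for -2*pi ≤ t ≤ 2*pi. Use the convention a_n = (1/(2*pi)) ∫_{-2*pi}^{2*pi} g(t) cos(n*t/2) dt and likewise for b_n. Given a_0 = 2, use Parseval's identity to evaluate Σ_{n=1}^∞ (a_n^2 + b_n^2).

8*pi**2/3

Parseval: a_0^2/2 + Σ_{n≥1} (a_n^2+b_n^2) = (1/(2*pi)) ∫_{-2*pi}^{2*pi} g(t)^2 dt = 2 + 8*pi**2/3.
Subtract a_0^2/2 = 2: Σ (a_n^2+b_n^2) = 8*pi**2/3.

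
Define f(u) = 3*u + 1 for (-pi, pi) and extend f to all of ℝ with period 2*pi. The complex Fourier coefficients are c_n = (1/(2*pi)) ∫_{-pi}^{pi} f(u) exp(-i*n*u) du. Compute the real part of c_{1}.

0

Since f is real-valued, Re(c_{1}) = (1/(2*pi)) ∫_{-pi}^{pi} f(u) cos(u) du = a_{1}/2.
Integrating by parts (boundary term plus one more integral), an antiderivative of (3*u + 1) cos(u) is 3*u*sin(u) + sin(u) + 3*cos(u); evaluating from -pi to pi: ∫_{-pi}^{pi} (3*u + 1) cos(u) du = (-3) - (-3) = 0.
Hence Re(c_{1}) = (1/(2*pi))·(0) = 0.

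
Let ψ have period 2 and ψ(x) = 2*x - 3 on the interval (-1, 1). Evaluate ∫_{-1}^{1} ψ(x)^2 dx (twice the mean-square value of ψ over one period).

62/3

∫_{-1}^{1} ψ(x)^2 dx = 62/3.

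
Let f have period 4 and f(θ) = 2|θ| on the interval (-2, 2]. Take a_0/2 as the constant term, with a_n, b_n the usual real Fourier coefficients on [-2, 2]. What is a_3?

a_3 = 1/2 ∫_{-2}^{2} f(θ) cos(3*pi*θ/2) dθ.
f is even and cos(3*pi*θ/2) is even, so the integrand is even and a_3 = ∫_0^{2} f(θ) cos(3*pi*θ/2) dθ.
Integrating by parts (boundary term plus one more integral), an antiderivative of (2*θ) cos(3*pi*θ/2) is 4*θ*sin(3*pi*θ/2)/(3*pi) + 8*cos(3*pi*θ/2)/(9*pi**2); evaluating from 0 to 2: ∫_{0}^{2} (2*θ) cos(3*pi*θ/2) dθ = (-8/(9*pi**2)) - (8/(9*pi**2)) = -16/(9*pi**2).
Hence a_3 = -16/(9*pi**2).

-16/(9*pi**2)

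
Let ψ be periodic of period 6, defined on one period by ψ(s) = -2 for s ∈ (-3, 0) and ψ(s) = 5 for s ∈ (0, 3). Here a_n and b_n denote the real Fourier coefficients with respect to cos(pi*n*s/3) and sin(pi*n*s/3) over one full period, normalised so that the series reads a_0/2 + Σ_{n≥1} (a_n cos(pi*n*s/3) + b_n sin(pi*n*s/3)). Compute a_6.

a_6 = 1/3 ∫_{-3}^{3} ψ(s) cos(2*pi*s) ds.
Split the integral at the breakpoints.
Directly, an antiderivative of (-2) cos(2*pi*s) is -sin(2*pi*s)/pi; evaluating from -3 to 0: ∫_{-3}^{0} (-2) cos(2*pi*s) ds = (0) - (0) = 0.
Directly, an antiderivative of (5) cos(2*pi*s) is 5*sin(2*pi*s)/(2*pi); evaluating from 0 to 3: ∫_{0}^{3} (5) cos(2*pi*s) ds = (0) - (0) = 0.
Summing the pieces and multiplying by (1/3) gives a_6 = 0.

0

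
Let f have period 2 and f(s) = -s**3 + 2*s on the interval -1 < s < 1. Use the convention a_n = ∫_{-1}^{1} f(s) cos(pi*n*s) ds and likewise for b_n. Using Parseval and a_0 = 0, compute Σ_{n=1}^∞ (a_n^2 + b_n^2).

Parseval: a_0^2/2 + Σ_{n≥1} (a_n^2+b_n^2) = ∫_{-1}^{1} f(s)^2 ds = 142/105.
Subtract a_0^2/2 = 0: Σ (a_n^2+b_n^2) = 142/105.

142/105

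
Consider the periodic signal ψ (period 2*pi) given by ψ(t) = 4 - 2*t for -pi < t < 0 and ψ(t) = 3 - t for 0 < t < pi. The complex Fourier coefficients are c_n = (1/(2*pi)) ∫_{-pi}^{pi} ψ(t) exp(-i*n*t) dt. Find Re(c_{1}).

-1/pi

Since ψ is real-valued, Re(c_{1}) = (1/(2*pi)) ∫_{-pi}^{pi} ψ(t) cos(t) dt = a_{1}/2.
Split the integral at the breakpoints.
Integrating by parts (boundary term plus one more integral), an antiderivative of (4 - 2*t) cos(t) is -2*t*sin(t) + 4*sin(t) - 2*cos(t); evaluating from -pi to 0: ∫_{-pi}^{0} (4 - 2*t) cos(t) dt = (-2) - (2) = -4.
Integrating by parts (boundary term plus one more integral), an antiderivative of (3 - t) cos(t) is -t*sin(t) + 3*sin(t) - cos(t); evaluating from 0 to pi: ∫_{0}^{pi} (3 - t) cos(t) dt = (1) - (-1) = 2.
So ∫_{-pi}^{pi} ψ(t) cos(t) dt = -2.
Hence Re(c_{1}) = (1/(2*pi))·(-2) = -1/pi.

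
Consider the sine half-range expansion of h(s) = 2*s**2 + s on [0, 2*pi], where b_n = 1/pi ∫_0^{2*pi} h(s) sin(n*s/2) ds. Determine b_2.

-8*pi - 2

b_2 = 1/pi ∫_0^{2*pi} (2*s**2 + s) sin(s) ds.
Integrating by parts twice (tabular method), an antiderivative of (2*s**2 + s) sin(s) is -2*s**2*cos(s) + 4*s*sin(s) - s*cos(s) + sin(s) + 4*cos(s); evaluating from 0 to 2*pi: ∫_{0}^{2*pi} (2*s**2 + s) sin(s) ds = (-8*pi**2 - 2*pi + 4) - (4) = -2*pi*(1 + 4*pi).
Hence b_2 = (1/pi)·(-2*pi*(1 + 4*pi)) = -8*pi - 2.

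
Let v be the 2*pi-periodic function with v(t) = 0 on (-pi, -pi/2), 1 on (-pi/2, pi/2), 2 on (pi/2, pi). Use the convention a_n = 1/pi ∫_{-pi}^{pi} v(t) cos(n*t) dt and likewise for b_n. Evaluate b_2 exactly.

-2/pi

b_2 = 1/pi ∫_{-pi}^{pi} v(t) sin(2*t) dt.
Split the integral at the breakpoints.
∫_{-pi}^{-pi/2} (0) sin(2*t) dt = 0.
Directly, an antiderivative of (1) sin(2*t) is -cos(2*t)/2; evaluating from -pi/2 to pi/2: ∫_{-pi/2}^{pi/2} (1) sin(2*t) dt = (1/2) - (1/2) = 0.
Directly, an antiderivative of (2) sin(2*t) is -cos(2*t); evaluating from pi/2 to pi: ∫_{pi/2}^{pi} (2) sin(2*t) dt = (-1) - (1) = -2.
Summing the pieces and multiplying by (1/pi) gives b_2 = -2/pi.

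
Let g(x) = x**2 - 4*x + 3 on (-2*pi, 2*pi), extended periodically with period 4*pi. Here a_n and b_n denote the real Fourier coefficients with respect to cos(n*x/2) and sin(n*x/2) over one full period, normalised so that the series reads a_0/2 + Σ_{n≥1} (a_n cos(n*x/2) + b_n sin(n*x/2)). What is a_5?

a_5 = (1/(2*pi)) ∫_{-2*pi}^{2*pi} g(x) cos(5*x/2) dx.
Integrating by parts twice (tabular method), an antiderivative of (x**2 - 4*x + 3) cos(5*x/2) is 2*x**2*sin(5*x/2)/5 - 8*x*sin(5*x/2)/5 + 8*x*cos(5*x/2)/25 + 134*sin(5*x/2)/125 - 16*cos(5*x/2)/25; evaluating from -2*pi to 2*pi: ∫_{-2*pi}^{2*pi} (x**2 - 4*x + 3) cos(5*x/2) dx = (16/25 - 16*pi/25) - (16/25 + 16*pi/25) = -32*pi/25.
Hence a_5 = (1/(2*pi))·(-32*pi/25) = -16/25.

-16/25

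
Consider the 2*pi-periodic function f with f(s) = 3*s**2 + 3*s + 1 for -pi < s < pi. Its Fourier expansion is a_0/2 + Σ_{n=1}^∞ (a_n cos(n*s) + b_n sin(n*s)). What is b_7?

b_7 = 1/pi ∫_{-pi}^{pi} f(s) sin(7*s) ds.
Integrating by parts twice (tabular method), an antiderivative of (3*s**2 + 3*s + 1) sin(7*s) is -3*s**2*cos(7*s)/7 + 6*s*sin(7*s)/49 - 3*s*cos(7*s)/7 + 3*sin(7*s)/49 - 43*cos(7*s)/343; evaluating from -pi to pi: ∫_{-pi}^{pi} (3*s**2 + 3*s + 1) sin(7*s) ds = (43/343 + 3*pi/7 + 3*pi**2/7) - (-3*pi/7 + 43/343 + 3*pi**2/7) = 6*pi/7.
Hence b_7 = (1/pi)·(6*pi/7) = 6/7.

6/7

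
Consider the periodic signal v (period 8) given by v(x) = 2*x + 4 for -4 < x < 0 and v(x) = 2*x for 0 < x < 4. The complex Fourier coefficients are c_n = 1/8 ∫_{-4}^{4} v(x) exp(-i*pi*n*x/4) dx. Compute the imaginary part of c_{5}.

Since v is real-valued, Im(c_{5}) = -1/8 ∫_{-4}^{4} v(x) sin(5*pi*x/4) dx = -b_{5}/2.
Split the integral at the breakpoints.
Integrating by parts (boundary term plus one more integral), an antiderivative of (2*x + 4) sin(5*pi*x/4) is -8*x*cos(5*pi*x/4)/(5*pi) + 32*sin(5*pi*x/4)/(25*pi**2) - 16*cos(5*pi*x/4)/(5*pi); evaluating from -4 to 0: ∫_{-4}^{0} (2*x + 4) sin(5*pi*x/4) dx = (-16/(5*pi)) - (-16/(5*pi)) = 0.
Integrating by parts (boundary term plus one more integral), an antiderivative of (2*x) sin(5*pi*x/4) is -8*x*cos(5*pi*x/4)/(5*pi) + 32*sin(5*pi*x/4)/(25*pi**2); evaluating from 0 to 4: ∫_{0}^{4} (2*x) sin(5*pi*x/4) dx = (32/(5*pi)) - (0) = 32/(5*pi).
So ∫_{-4}^{4} v(x) sin(5*pi*x/4) dx = 32/(5*pi).
Hence Im(c_{5}) = (-1/8)·(32/(5*pi)) = -4/(5*pi).

-4/(5*pi)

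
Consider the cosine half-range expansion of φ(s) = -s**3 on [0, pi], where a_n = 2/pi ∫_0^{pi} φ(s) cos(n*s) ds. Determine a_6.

a_6 = 2/pi ∫_0^{pi} (-s**3) cos(6*s) ds.
Integrating by parts three times (tabular method), an antiderivative of (-s**3) cos(6*s) is -s**3*sin(6*s)/6 - s**2*cos(6*s)/12 + s*sin(6*s)/36 + cos(6*s)/216; evaluating from 0 to pi: ∫_{0}^{pi} (-s**3) cos(6*s) ds = (1/216 - pi**2/12) - (1/216) = -pi**2/12.
Hence a_6 = (2/pi)·(-pi**2/12) = -pi/6.

-pi/6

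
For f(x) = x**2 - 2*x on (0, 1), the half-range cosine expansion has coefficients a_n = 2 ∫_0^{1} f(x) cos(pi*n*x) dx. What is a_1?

4/pi**2

a_1 = 2 ∫_0^{1} (x**2 - 2*x) cos(pi*x) dx.
Integrating by parts twice (tabular method), an antiderivative of (x**2 - 2*x) cos(pi*x) is x**2*sin(pi*x)/pi - 2*x*sin(pi*x)/pi + 2*x*cos(pi*x)/pi**2 - 2*sin(pi*x)/pi**3 - 2*cos(pi*x)/pi**2; evaluating from 0 to 1: ∫_{0}^{1} (x**2 - 2*x) cos(pi*x) dx = (0) - (-2/pi**2) = 2/pi**2.
Hence a_1 = 2·(2/pi**2) = 4/pi**2.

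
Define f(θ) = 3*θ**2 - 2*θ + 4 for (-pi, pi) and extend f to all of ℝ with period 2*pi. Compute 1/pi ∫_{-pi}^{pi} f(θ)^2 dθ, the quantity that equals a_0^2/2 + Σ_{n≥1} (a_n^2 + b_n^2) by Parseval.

1/pi ∫_{-pi}^{pi} f(θ)^2 dθ = 1/pi · (2*pi*(240 + 140*pi**2 + 27*pi**4)/15) = 32 + 56*pi**2/3 + 18*pi**4/5.

32 + 56*pi**2/3 + 18*pi**4/5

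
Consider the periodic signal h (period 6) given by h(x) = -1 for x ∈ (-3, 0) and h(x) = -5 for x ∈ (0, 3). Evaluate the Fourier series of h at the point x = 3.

x = 3 differs from x = -3 by 1 full period(s), and the series is 6-periodic.
At x = -3 the one-sided limits are h(-3^-) = -5 and h(-3^+) = -1.
By Dirichlet's theorem the series converges to their average, [(-5) + (-1)]/2 = -3.

-3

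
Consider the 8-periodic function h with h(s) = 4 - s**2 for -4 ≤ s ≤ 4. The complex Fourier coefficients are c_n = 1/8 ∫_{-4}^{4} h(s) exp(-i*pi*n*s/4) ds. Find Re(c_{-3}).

Since h is real-valued, Re(c_{-3}) = 1/8 ∫_{-4}^{4} h(s) cos(-3*pi*s/4) ds = a_{3}/2.
h is even and cos(-3*pi*s/4) is even, so the integrand is even: ∫_{-4}^{4} h(s) cos(-3*pi*s/4) ds = 2∫_0^{4} h(s) cos(-3*pi*s/4) ds.
Integrating by parts twice (tabular method), an antiderivative of (4 - s**2) cos(-3*pi*s/4) is -4*s**2*sin(3*pi*s/4)/(3*pi) - 32*s*cos(3*pi*s/4)/(9*pi**2) + 128*sin(3*pi*s/4)/(27*pi**3) + 16*sin(3*pi*s/4)/(3*pi); evaluating from 0 to 4: ∫_{0}^{4} (4 - s**2) cos(-3*pi*s/4) ds = (128/(9*pi**2)) - (0) = 128/(9*pi**2).
So ∫_{-4}^{4} h(s) cos(-3*pi*s/4) ds = 256/(9*pi**2).
Hence Re(c_{-3}) = (1/8)·(256/(9*pi**2)) = 32/(9*pi**2).

32/(9*pi**2)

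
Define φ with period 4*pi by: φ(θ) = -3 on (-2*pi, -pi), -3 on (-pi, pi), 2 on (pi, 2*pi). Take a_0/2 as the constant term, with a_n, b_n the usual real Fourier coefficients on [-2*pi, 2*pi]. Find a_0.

a_0 = (1/(2*pi)) ∫_{-2*pi}^{2*pi} φ(θ) dθ = (1/(2*pi)) · (-7*pi) = -7/2.

-7/2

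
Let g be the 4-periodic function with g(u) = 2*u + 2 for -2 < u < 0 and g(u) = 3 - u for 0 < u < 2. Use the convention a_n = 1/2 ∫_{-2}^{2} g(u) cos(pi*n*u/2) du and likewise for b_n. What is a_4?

a_4 = 1/2 ∫_{-2}^{2} g(u) cos(2*pi*u) du.
Split the integral at the breakpoints.
Integrating by parts (boundary term plus one more integral), an antiderivative of (2*u + 2) cos(2*pi*u) is u*sin(2*pi*u)/pi + sin(2*pi*u)/pi + cos(2*pi*u)/(2*pi**2); evaluating from -2 to 0: ∫_{-2}^{0} (2*u + 2) cos(2*pi*u) du = (1/(2*pi**2)) - (1/(2*pi**2)) = 0.
Integrating by parts (boundary term plus one more integral), an antiderivative of (3 - u) cos(2*pi*u) is -u*sin(2*pi*u)/(2*pi) + 3*sin(2*pi*u)/(2*pi) - cos(2*pi*u)/(4*pi**2); evaluating from 0 to 2: ∫_{0}^{2} (3 - u) cos(2*pi*u) du = (-1/(4*pi**2)) - (-1/(4*pi**2)) = 0.
Summing the pieces and multiplying by (1/2) gives a_4 = 0.

0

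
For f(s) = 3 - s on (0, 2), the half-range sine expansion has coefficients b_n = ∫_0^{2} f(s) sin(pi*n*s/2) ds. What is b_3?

b_3 = ∫_0^{2} (3 - s) sin(3*pi*s/2) ds.
Integrating by parts (boundary term plus one more integral), an antiderivative of (3 - s) sin(3*pi*s/2) is 2*s*cos(3*pi*s/2)/(3*pi) - 4*sin(3*pi*s/2)/(9*pi**2) - 2*cos(3*pi*s/2)/pi; evaluating from 0 to 2: ∫_{0}^{2} (3 - s) sin(3*pi*s/2) ds = (2/(3*pi)) - (-2/pi) = 8/(3*pi).
Hence b_3 = 8/(3*pi).

8/(3*pi)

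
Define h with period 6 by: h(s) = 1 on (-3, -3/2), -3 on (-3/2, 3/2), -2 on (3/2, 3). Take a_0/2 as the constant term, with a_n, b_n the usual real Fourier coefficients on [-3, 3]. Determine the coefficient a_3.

a_3 = 1/3 ∫_{-3}^{3} h(s) cos(pi*s) ds.
Split the integral at the breakpoints.
Directly, an antiderivative of (1) cos(pi*s) is sin(pi*s)/pi; evaluating from -3 to -3/2: ∫_{-3}^{-3/2} (1) cos(pi*s) ds = (1/pi) - (0) = 1/pi.
Directly, an antiderivative of (-3) cos(pi*s) is -3*sin(pi*s)/pi; evaluating from -3/2 to 3/2: ∫_{-3/2}^{3/2} (-3) cos(pi*s) ds = (3/pi) - (-3/pi) = 6/pi.
Directly, an antiderivative of (-2) cos(pi*s) is -2*sin(pi*s)/pi; evaluating from 3/2 to 3: ∫_{3/2}^{3} (-2) cos(pi*s) ds = (0) - (2/pi) = -2/pi.
Summing the pieces and multiplying by (1/3) gives a_3 = 5/(3*pi).

5/(3*pi)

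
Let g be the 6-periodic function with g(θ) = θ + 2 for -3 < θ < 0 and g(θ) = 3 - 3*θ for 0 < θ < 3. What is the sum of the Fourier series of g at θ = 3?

-7/2

At θ = 3 the one-sided limits are g(3^-) = -6 and g(3^+) = -1.
By Dirichlet's theorem the series converges to their average, [(-6) + (-1)]/2 = -7/2.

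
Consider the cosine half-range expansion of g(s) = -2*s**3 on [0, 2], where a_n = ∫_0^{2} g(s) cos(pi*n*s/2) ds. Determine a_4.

a_4 = ∫_0^{2} (-2*s**3) cos(2*pi*s) ds.
Integrating by parts three times (tabular method), an antiderivative of (-2*s**3) cos(2*pi*s) is -s**3*sin(2*pi*s)/pi - 3*s**2*cos(2*pi*s)/(2*pi**2) + 3*s*sin(2*pi*s)/(2*pi**3) + 3*cos(2*pi*s)/(4*pi**4); evaluating from 0 to 2: ∫_{0}^{2} (-2*s**3) cos(2*pi*s) ds = (3*(1 - 8*pi**2)/(4*pi**4)) - (3/(4*pi**4)) = -6/pi**2.
Hence a_4 = -6/pi**2.

-6/pi**2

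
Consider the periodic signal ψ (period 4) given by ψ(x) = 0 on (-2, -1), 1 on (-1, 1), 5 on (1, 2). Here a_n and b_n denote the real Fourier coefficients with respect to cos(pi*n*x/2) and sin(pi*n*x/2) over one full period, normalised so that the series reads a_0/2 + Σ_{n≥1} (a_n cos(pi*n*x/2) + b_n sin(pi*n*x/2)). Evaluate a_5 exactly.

a_5 = 1/2 ∫_{-2}^{2} ψ(x) cos(5*pi*x/2) dx.
Split the integral at the breakpoints.
∫_{-2}^{-1} (0) cos(5*pi*x/2) dx = 0.
Directly, an antiderivative of (1) cos(5*pi*x/2) is 2*sin(5*pi*x/2)/(5*pi); evaluating from -1 to 1: ∫_{-1}^{1} (1) cos(5*pi*x/2) dx = (2/(5*pi)) - (-2/(5*pi)) = 4/(5*pi).
Directly, an antiderivative of (5) cos(5*pi*x/2) is 2*sin(5*pi*x/2)/pi; evaluating from 1 to 2: ∫_{1}^{2} (5) cos(5*pi*x/2) dx = (0) - (2/pi) = -2/pi.
Summing the pieces and multiplying by (1/2) gives a_5 = -3/(5*pi).

-3/(5*pi)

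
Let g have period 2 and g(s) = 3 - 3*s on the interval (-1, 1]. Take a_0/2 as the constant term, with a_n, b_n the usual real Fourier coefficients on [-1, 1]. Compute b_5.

-6/(5*pi)

b_5 = ∫_{-1}^{1} g(s) sin(5*pi*s) ds.
Integrating by parts (boundary term plus one more integral), an antiderivative of (3 - 3*s) sin(5*pi*s) is 3*s*cos(5*pi*s)/(5*pi) - 3*sin(5*pi*s)/(25*pi**2) - 3*cos(5*pi*s)/(5*pi); evaluating from -1 to 1: ∫_{-1}^{1} (3 - 3*s) sin(5*pi*s) ds = (0) - (6/(5*pi)) = -6/(5*pi).
Hence b_5 = -6/(5*pi).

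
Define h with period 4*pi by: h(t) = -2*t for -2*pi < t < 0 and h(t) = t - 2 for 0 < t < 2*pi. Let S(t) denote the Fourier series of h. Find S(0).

-1

At t = 0 the one-sided limits are h(0^-) = 0 and h(0^+) = -2.
By Dirichlet's theorem the series converges to their average, [(0) + (-2)]/2 = -1.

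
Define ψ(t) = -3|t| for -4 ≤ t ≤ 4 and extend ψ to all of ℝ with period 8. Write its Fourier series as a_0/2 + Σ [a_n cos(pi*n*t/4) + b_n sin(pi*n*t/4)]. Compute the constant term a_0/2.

a_0 = 1/4 ∫_{-4}^{4} ψ(t) dt = 1/4 · (-48) = -12.
So the constant term a_0/2 = -6.

-6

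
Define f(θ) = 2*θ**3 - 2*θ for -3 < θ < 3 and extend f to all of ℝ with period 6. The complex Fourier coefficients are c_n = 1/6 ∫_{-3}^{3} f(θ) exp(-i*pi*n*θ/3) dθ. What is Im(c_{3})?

-16/pi + 12/pi**3

Since f is real-valued, Im(c_{3}) = -1/6 ∫_{-3}^{3} f(θ) sin(pi*θ) dθ = -b_{3}/2.
f is odd and sin(pi*θ) is odd, so the integrand is even: ∫_{-3}^{3} f(θ) sin(pi*θ) dθ = 2∫_0^{3} f(θ) sin(pi*θ) dθ.
Integrating by parts three times (tabular method), an antiderivative of (2*θ**3 - 2*θ) sin(pi*θ) is -2*θ**3*cos(pi*θ)/pi + 6*θ**2*sin(pi*θ)/pi**2 + 12*θ*cos(pi*θ)/pi**3 + 2*θ*cos(pi*θ)/pi - 2*sin(pi*θ)/pi**2 - 12*sin(pi*θ)/pi**4; evaluating from 0 to 3: ∫_{0}^{3} (2*θ**3 - 2*θ) sin(pi*θ) dθ = (-36/pi**3 + 48/pi) - (0) = -36/pi**3 + 48/pi.
So ∫_{-3}^{3} f(θ) sin(pi*θ) dθ = -72/pi**3 + 96/pi.
Hence Im(c_{3}) = (-1/6)·(-72/pi**3 + 96/pi) = -16/pi + 12/pi**3.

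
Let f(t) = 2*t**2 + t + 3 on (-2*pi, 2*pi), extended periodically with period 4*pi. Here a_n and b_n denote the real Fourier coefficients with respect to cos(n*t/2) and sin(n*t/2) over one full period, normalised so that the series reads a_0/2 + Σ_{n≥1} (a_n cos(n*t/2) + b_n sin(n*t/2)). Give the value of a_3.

-32/9

a_3 = (1/(2*pi)) ∫_{-2*pi}^{2*pi} f(t) cos(3*t/2) dt.
Integrating by parts twice (tabular method), an antiderivative of (2*t**2 + t + 3) cos(3*t/2) is 4*t**2*sin(3*t/2)/3 + 2*t*sin(3*t/2)/3 + 16*t*cos(3*t/2)/9 + 22*sin(3*t/2)/27 + 4*cos(3*t/2)/9; evaluating from -2*pi to 2*pi: ∫_{-2*pi}^{2*pi} (2*t**2 + t + 3) cos(3*t/2) dt = (-32*pi/9 - 4/9) - (-4/9 + 32*pi/9) = -64*pi/9.
Hence a_3 = (1/(2*pi))·(-64*pi/9) = -32/9.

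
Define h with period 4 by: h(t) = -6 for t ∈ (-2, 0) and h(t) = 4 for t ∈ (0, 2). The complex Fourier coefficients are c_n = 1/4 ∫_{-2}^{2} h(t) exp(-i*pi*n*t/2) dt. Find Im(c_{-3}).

10/(3*pi)

Since h is real-valued, Im(c_{-3}) = -1/4 ∫_{-2}^{2} h(t) sin(-3*pi*t/2) dt = b_{3}/2.
Split the integral at the breakpoints.
Directly, an antiderivative of (-6) sin(-3*pi*t/2) is -4*cos(3*pi*t/2)/pi; evaluating from -2 to 0: ∫_{-2}^{0} (-6) sin(-3*pi*t/2) dt = (-4/pi) - (4/pi) = -8/pi.
Directly, an antiderivative of (4) sin(-3*pi*t/2) is 8*cos(3*pi*t/2)/(3*pi); evaluating from 0 to 2: ∫_{0}^{2} (4) sin(-3*pi*t/2) dt = (-8/(3*pi)) - (8/(3*pi)) = -16/(3*pi).
So ∫_{-2}^{2} h(t) sin(-3*pi*t/2) dt = -40/(3*pi).
Hence Im(c_{-3}) = (-1/4)·(-40/(3*pi)) = 10/(3*pi).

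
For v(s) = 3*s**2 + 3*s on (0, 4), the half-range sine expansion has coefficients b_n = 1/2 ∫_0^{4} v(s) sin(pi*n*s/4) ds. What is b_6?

b_6 = 1/2 ∫_0^{4} (3*s**2 + 3*s) sin(3*pi*s/2) ds.
Integrating by parts twice (tabular method), an antiderivative of (3*s**2 + 3*s) sin(3*pi*s/2) is -2*s**2*cos(3*pi*s/2)/pi + 8*s*sin(3*pi*s/2)/(3*pi**2) - 2*s*cos(3*pi*s/2)/pi + 4*sin(3*pi*s/2)/(3*pi**2) + 16*cos(3*pi*s/2)/(9*pi**3); evaluating from 0 to 4: ∫_{0}^{4} (3*s**2 + 3*s) sin(3*pi*s/2) ds = (-40/pi + 16/(9*pi**3)) - (16/(9*pi**3)) = -40/pi.
Hence b_6 = (1/2)·(-40/pi) = -20/pi.

-20/pi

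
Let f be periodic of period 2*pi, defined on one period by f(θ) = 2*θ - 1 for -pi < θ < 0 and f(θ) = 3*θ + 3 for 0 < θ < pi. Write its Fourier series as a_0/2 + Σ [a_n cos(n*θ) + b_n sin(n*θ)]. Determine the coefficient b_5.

(8/5 + pi)/pi

b_5 = 1/pi ∫_{-pi}^{pi} f(θ) sin(5*θ) dθ.
Split the integral at the breakpoints.
Integrating by parts (boundary term plus one more integral), an antiderivative of (2*θ - 1) sin(5*θ) is -2*θ*cos(5*θ)/5 + 2*sin(5*θ)/25 + cos(5*θ)/5; evaluating from -pi to 0: ∫_{-pi}^{0} (2*θ - 1) sin(5*θ) dθ = (1/5) - (-2*pi/5 - 1/5) = 2/5 + 2*pi/5.
Integrating by parts (boundary term plus one more integral), an antiderivative of (3*θ + 3) sin(5*θ) is -3*θ*cos(5*θ)/5 + 3*sin(5*θ)/25 - 3*cos(5*θ)/5; evaluating from 0 to pi: ∫_{0}^{pi} (3*θ + 3) sin(5*θ) dθ = (3/5 + 3*pi/5) - (-3/5) = 6/5 + 3*pi/5.
Summing the pieces and multiplying by (1/pi) gives b_5 = (8/5 + pi)/pi.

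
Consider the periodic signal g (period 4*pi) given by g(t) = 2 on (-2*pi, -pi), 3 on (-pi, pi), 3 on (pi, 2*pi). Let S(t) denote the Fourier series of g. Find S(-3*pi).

3

t = -3*pi differs from t = pi by -1 full period(s), and the series is 4*pi-periodic.
g is continuous at t = pi with value 3, so the series converges to 3 there.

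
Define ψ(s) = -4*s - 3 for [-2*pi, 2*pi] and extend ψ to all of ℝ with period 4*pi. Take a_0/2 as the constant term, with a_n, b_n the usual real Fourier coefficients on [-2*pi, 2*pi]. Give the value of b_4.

b_4 = (1/(2*pi)) ∫_{-2*pi}^{2*pi} ψ(s) sin(2*s) ds.
Integrating by parts (boundary term plus one more integral), an antiderivative of (-4*s - 3) sin(2*s) is 2*s*cos(2*s) - sin(2*s) + 3*cos(2*s)/2; evaluating from -2*pi to 2*pi: ∫_{-2*pi}^{2*pi} (-4*s - 3) sin(2*s) ds = (3/2 + 4*pi) - (3/2 - 4*pi) = 8*pi.
Hence b_4 = (1/(2*pi))·(8*pi) = 4.

4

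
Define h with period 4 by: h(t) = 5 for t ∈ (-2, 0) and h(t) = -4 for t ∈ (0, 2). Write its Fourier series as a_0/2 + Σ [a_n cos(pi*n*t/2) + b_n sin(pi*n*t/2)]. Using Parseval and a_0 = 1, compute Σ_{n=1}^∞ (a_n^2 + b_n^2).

Parseval: a_0^2/2 + Σ_{n≥1} (a_n^2+b_n^2) = 1/2 ∫_{-2}^{2} h(t)^2 dt = 41.
Subtract a_0^2/2 = 1/2: Σ (a_n^2+b_n^2) = 81/2.

81/2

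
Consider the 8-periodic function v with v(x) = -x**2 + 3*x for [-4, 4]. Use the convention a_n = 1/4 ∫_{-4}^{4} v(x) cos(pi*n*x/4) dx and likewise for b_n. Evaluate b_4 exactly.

b_4 = 1/4 ∫_{-4}^{4} v(x) sin(pi*x) dx.
Integrating by parts twice (tabular method), an antiderivative of (-x**2 + 3*x) sin(pi*x) is x**2*cos(pi*x)/pi - 2*x*sin(pi*x)/pi**2 - 3*x*cos(pi*x)/pi + 3*sin(pi*x)/pi**2 - 2*cos(pi*x)/pi**3; evaluating from -4 to 4: ∫_{-4}^{4} (-x**2 + 3*x) sin(pi*x) dx = (-2/pi**3 + 4/pi) - (-2/pi**3 + 28/pi) = -24/pi.
Hence b_4 = (1/4)·(-24/pi) = -6/pi.

-6/pi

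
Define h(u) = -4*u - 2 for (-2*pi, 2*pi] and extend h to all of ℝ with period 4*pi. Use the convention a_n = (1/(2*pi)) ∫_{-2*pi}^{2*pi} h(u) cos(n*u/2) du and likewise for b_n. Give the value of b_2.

8

b_2 = (1/(2*pi)) ∫_{-2*pi}^{2*pi} h(u) sin(u) du.
Integrating by parts (boundary term plus one more integral), an antiderivative of (-4*u - 2) sin(u) is 4*u*cos(u) - 4*sin(u) + 2*cos(u); evaluating from -2*pi to 2*pi: ∫_{-2*pi}^{2*pi} (-4*u - 2) sin(u) du = (2 + 8*pi) - (2 - 8*pi) = 16*pi.
Hence b_2 = (1/(2*pi))·(16*pi) = 8.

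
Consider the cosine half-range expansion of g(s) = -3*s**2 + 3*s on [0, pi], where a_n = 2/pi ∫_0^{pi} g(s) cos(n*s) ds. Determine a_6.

-1/3

a_6 = 2/pi ∫_0^{pi} (-3*s**2 + 3*s) cos(6*s) ds.
Integrating by parts twice (tabular method), an antiderivative of (-3*s**2 + 3*s) cos(6*s) is -s**2*sin(6*s)/2 + s*sin(6*s)/2 - s*cos(6*s)/6 + sin(6*s)/36 + cos(6*s)/12; evaluating from 0 to pi: ∫_{0}^{pi} (-3*s**2 + 3*s) cos(6*s) ds = (1/12 - pi/6) - (1/12) = -pi/6.
Hence a_6 = (2/pi)·(-pi/6) = -1/3.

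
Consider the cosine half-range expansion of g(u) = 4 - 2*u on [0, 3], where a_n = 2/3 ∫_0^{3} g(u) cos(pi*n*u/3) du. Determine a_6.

0

a_6 = 2/3 ∫_0^{3} (4 - 2*u) cos(2*pi*u) du.
Integrating by parts (boundary term plus one more integral), an antiderivative of (4 - 2*u) cos(2*pi*u) is -u*sin(2*pi*u)/pi + 2*sin(2*pi*u)/pi - cos(2*pi*u)/(2*pi**2); evaluating from 0 to 3: ∫_{0}^{3} (4 - 2*u) cos(2*pi*u) du = (-1/(2*pi**2)) - (-1/(2*pi**2)) = 0.
Hence a_6 = (2/3)·(0) = 0.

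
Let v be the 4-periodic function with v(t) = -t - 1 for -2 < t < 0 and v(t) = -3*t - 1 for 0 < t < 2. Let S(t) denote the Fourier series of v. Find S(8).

t = 8 differs from t = 0 by 2 full period(s), and the series is 4-periodic.
v is continuous at t = 0 with value -1, so the series converges to -1 there.

-1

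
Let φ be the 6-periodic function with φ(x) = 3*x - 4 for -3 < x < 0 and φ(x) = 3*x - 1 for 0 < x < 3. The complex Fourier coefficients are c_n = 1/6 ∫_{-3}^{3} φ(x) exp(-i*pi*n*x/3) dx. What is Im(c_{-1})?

Since φ is real-valued, Im(c_{-1}) = -1/6 ∫_{-3}^{3} φ(x) sin(-pi*x/3) dx = b_{1}/2.
Split the integral at the breakpoints.
Integrating by parts (boundary term plus one more integral), an antiderivative of (3*x - 4) sin(-pi*x/3) is 9*x*cos(pi*x/3)/pi - 27*sin(pi*x/3)/pi**2 - 12*cos(pi*x/3)/pi; evaluating from -3 to 0: ∫_{-3}^{0} (3*x - 4) sin(-pi*x/3) dx = (-12/pi) - (39/pi) = -51/pi.
Integrating by parts (boundary term plus one more integral), an antiderivative of (3*x - 1) sin(-pi*x/3) is 9*x*cos(pi*x/3)/pi - 27*sin(pi*x/3)/pi**2 - 3*cos(pi*x/3)/pi; evaluating from 0 to 3: ∫_{0}^{3} (3*x - 1) sin(-pi*x/3) dx = (-24/pi) - (-3/pi) = -21/pi.
So ∫_{-3}^{3} φ(x) sin(-pi*x/3) dx = -72/pi.
Hence Im(c_{-1}) = (-1/6)·(-72/pi) = 12/pi.

12/pi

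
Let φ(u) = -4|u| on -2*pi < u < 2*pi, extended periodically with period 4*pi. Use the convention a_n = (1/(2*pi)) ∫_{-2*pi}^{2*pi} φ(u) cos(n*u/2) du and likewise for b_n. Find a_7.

a_7 = (1/(2*pi)) ∫_{-2*pi}^{2*pi} φ(u) cos(7*u/2) du.
φ is even and cos(7*u/2) is even, so the integrand is even and a_7 = 1/pi ∫_0^{2*pi} φ(u) cos(7*u/2) du.
Integrating by parts (boundary term plus one more integral), an antiderivative of (-4*u) cos(7*u/2) is -8*u*sin(7*u/2)/7 - 16*cos(7*u/2)/49; evaluating from 0 to 2*pi: ∫_{0}^{2*pi} (-4*u) cos(7*u/2) du = (16/49) - (-16/49) = 32/49.
Hence a_7 = (1/pi)·(32/49) = 32/(49*pi).

32/(49*pi)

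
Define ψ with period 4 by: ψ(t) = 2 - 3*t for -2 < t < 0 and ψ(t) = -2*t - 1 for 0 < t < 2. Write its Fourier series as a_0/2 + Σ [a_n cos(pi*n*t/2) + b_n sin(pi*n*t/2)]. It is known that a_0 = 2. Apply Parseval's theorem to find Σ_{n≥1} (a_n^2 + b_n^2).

109/3

Parseval: a_0^2/2 + Σ_{n≥1} (a_n^2+b_n^2) = 1/2 ∫_{-2}^{2} ψ(t)^2 dt = 115/3.
Subtract a_0^2/2 = 2: Σ (a_n^2+b_n^2) = 109/3.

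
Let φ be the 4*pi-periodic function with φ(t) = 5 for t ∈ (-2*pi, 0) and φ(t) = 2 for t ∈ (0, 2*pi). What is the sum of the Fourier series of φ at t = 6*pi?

7/2

t = 6*pi differs from t = -2*pi by 2 full period(s), and the series is 4*pi-periodic.
At t = -2*pi the one-sided limits are φ(-2*pi^-) = 2 and φ(-2*pi^+) = 5.
By Dirichlet's theorem the series converges to their average, [(2) + (5)]/2 = 7/2.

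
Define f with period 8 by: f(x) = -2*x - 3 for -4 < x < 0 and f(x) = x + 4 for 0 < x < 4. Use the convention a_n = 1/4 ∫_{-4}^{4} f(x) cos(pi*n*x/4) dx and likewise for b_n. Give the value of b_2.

b_2 = 1/4 ∫_{-4}^{4} f(x) sin(pi*x/2) dx.
Split the integral at the breakpoints.
Integrating by parts (boundary term plus one more integral), an antiderivative of (-2*x - 3) sin(pi*x/2) is 4*x*cos(pi*x/2)/pi - 8*sin(pi*x/2)/pi**2 + 6*cos(pi*x/2)/pi; evaluating from -4 to 0: ∫_{-4}^{0} (-2*x - 3) sin(pi*x/2) dx = (6/pi) - (-10/pi) = 16/pi.
Integrating by parts (boundary term plus one more integral), an antiderivative of (x + 4) sin(pi*x/2) is -2*x*cos(pi*x/2)/pi + 4*sin(pi*x/2)/pi**2 - 8*cos(pi*x/2)/pi; evaluating from 0 to 4: ∫_{0}^{4} (x + 4) sin(pi*x/2) dx = (-16/pi) - (-8/pi) = -8/pi.
Summing the pieces and multiplying by (1/4) gives b_2 = 2/pi.

2/pi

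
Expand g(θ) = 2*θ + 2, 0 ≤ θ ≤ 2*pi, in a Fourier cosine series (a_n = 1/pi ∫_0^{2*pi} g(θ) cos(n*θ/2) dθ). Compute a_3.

-16/(9*pi)

a_3 = 1/pi ∫_0^{2*pi} (2*θ + 2) cos(3*θ/2) dθ.
Integrating by parts (boundary term plus one more integral), an antiderivative of (2*θ + 2) cos(3*θ/2) is 4*θ*sin(3*θ/2)/3 + 4*sin(3*θ/2)/3 + 8*cos(3*θ/2)/9; evaluating from 0 to 2*pi: ∫_{0}^{2*pi} (2*θ + 2) cos(3*θ/2) dθ = (-8/9) - (8/9) = -16/9.
Hence a_3 = (1/pi)·(-16/9) = -16/(9*pi).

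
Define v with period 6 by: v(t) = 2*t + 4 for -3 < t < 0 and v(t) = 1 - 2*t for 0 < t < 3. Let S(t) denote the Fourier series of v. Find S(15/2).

t = 15/2 differs from t = 3/2 by 1 full period(s), and the series is 6-periodic.
v is continuous at t = 3/2 with value -2, so the series converges to -2 there.

-2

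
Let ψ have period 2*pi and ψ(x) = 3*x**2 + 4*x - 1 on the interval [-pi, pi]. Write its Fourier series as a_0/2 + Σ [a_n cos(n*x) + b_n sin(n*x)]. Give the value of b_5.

b_5 = 1/pi ∫_{-pi}^{pi} ψ(x) sin(5*x) dx.
Integrating by parts twice (tabular method), an antiderivative of (3*x**2 + 4*x - 1) sin(5*x) is -3*x**2*cos(5*x)/5 + 6*x*sin(5*x)/25 - 4*x*cos(5*x)/5 + 4*sin(5*x)/25 + 31*cos(5*x)/125; evaluating from -pi to pi: ∫_{-pi}^{pi} (3*x**2 + 4*x - 1) sin(5*x) dx = (-31/125 + 4*pi/5 + 3*pi**2/5) - (-4*pi/5 - 31/125 + 3*pi**2/5) = 8*pi/5.
Hence b_5 = (1/pi)·(8*pi/5) = 8/5.

8/5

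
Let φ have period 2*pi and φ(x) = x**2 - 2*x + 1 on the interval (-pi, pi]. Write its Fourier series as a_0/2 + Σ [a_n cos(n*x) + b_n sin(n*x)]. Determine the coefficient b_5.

b_5 = 1/pi ∫_{-pi}^{pi} φ(x) sin(5*x) dx.
Integrating by parts twice (tabular method), an antiderivative of (x**2 - 2*x + 1) sin(5*x) is -x**2*cos(5*x)/5 + 2*x*sin(5*x)/25 + 2*x*cos(5*x)/5 - 2*sin(5*x)/25 - 23*cos(5*x)/125; evaluating from -pi to pi: ∫_{-pi}^{pi} (x**2 - 2*x + 1) sin(5*x) dx = (-2*pi/5 + 23/125 + pi**2/5) - (23/125 + 2*pi/5 + pi**2/5) = -4*pi/5.
Hence b_5 = (1/pi)·(-4*pi/5) = -4/5.

-4/5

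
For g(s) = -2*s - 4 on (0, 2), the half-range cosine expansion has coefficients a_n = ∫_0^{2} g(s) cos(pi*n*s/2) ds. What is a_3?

a_3 = ∫_0^{2} (-2*s - 4) cos(3*pi*s/2) ds.
Integrating by parts (boundary term plus one more integral), an antiderivative of (-2*s - 4) cos(3*pi*s/2) is -4*s*sin(3*pi*s/2)/(3*pi) - 8*sin(3*pi*s/2)/(3*pi) - 8*cos(3*pi*s/2)/(9*pi**2); evaluating from 0 to 2: ∫_{0}^{2} (-2*s - 4) cos(3*pi*s/2) ds = (8/(9*pi**2)) - (-8/(9*pi**2)) = 16/(9*pi**2).
Hence a_3 = 16/(9*pi**2).

16/(9*pi**2)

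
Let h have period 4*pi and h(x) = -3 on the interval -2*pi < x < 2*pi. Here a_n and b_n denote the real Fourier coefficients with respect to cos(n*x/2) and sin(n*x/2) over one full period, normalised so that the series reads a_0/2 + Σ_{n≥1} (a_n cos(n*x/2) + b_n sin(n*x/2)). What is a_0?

a_0 = (1/(2*pi)) ∫_{-2*pi}^{2*pi} h(x) dx = (1/(2*pi)) · (-12*pi) = -6.

-6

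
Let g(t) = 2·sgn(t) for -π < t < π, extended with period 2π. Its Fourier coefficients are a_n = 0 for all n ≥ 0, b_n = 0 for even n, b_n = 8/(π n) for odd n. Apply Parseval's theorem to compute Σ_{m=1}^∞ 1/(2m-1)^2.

Parseval: Σ b_n^2 = (1/π) ∫_{-π}^{π} g(t)^2 dt = 8.
Only odd n contribute, with b_n^2 = 64/(π^2 n^2), so Σ_{m≥1} 1/(2m-1)^2 = π^2·(8)/64 = pi**2/8.

pi**2/8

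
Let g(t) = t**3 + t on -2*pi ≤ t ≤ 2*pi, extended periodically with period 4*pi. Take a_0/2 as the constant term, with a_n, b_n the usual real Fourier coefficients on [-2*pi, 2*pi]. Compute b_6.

-8*pi**2/3 - 2/9

b_6 = (1/(2*pi)) ∫_{-2*pi}^{2*pi} g(t) sin(3*t) dt.
g is odd and sin(3*t) is odd, so the integrand is even and b_6 = 1/pi ∫_0^{2*pi} g(t) sin(3*t) dt.
Integrating by parts three times (tabular method), an antiderivative of (t**3 + t) sin(3*t) is -t**3*cos(3*t)/3 + t**2*sin(3*t)/3 - t*cos(3*t)/9 + sin(3*t)/27; evaluating from 0 to 2*pi: ∫_{0}^{2*pi} (t**3 + t) sin(3*t) dt = (-2*pi*(1 + 12*pi**2)/9) - (0) = -2*pi*(1 + 12*pi**2)/9.
Hence b_6 = (1/pi)·(-2*pi*(1 + 12*pi**2)/9) = -8*pi**2/3 - 2/9.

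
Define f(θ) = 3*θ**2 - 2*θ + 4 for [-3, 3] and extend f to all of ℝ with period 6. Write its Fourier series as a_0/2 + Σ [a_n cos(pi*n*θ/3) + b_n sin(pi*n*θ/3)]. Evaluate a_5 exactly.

a_5 = 1/3 ∫_{-3}^{3} f(θ) cos(5*pi*θ/3) dθ.
Integrating by parts twice (tabular method), an antiderivative of (3*θ**2 - 2*θ + 4) cos(5*pi*θ/3) is 9*θ**2*sin(5*pi*θ/3)/(5*pi) - 6*θ*sin(5*pi*θ/3)/(5*pi) + 54*θ*cos(5*pi*θ/3)/(25*pi**2) - 162*sin(5*pi*θ/3)/(125*pi**3) + 12*sin(5*pi*θ/3)/(5*pi) - 18*cos(5*pi*θ/3)/(25*pi**2); evaluating from -3 to 3: ∫_{-3}^{3} (3*θ**2 - 2*θ + 4) cos(5*pi*θ/3) dθ = (-144/(25*pi**2)) - (36/(5*pi**2)) = -324/(25*pi**2).
Hence a_5 = (1/3)·(-324/(25*pi**2)) = -108/(25*pi**2).

-108/(25*pi**2)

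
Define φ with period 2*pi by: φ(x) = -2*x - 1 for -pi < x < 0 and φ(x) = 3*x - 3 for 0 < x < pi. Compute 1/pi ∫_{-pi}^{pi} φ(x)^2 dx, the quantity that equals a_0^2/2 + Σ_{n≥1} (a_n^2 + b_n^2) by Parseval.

-11*pi + 10 + 13*pi**2/3

1/pi ∫_{-pi}^{pi} φ(x)^2 dx = 1/pi · (pi*(-33*pi + 30 + 13*pi**2)/3) = -11*pi + 10 + 13*pi**2/3.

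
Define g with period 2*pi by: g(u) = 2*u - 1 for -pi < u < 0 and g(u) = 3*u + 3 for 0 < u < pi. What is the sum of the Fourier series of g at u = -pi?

At u = -pi the one-sided limits are g(-pi^-) = 3 + 3*pi and g(-pi^+) = -2*pi - 1.
By Dirichlet's theorem the series converges to their average, [(3 + 3*pi) + (-2*pi - 1)]/2 = 1 + pi/2.

1 + pi/2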